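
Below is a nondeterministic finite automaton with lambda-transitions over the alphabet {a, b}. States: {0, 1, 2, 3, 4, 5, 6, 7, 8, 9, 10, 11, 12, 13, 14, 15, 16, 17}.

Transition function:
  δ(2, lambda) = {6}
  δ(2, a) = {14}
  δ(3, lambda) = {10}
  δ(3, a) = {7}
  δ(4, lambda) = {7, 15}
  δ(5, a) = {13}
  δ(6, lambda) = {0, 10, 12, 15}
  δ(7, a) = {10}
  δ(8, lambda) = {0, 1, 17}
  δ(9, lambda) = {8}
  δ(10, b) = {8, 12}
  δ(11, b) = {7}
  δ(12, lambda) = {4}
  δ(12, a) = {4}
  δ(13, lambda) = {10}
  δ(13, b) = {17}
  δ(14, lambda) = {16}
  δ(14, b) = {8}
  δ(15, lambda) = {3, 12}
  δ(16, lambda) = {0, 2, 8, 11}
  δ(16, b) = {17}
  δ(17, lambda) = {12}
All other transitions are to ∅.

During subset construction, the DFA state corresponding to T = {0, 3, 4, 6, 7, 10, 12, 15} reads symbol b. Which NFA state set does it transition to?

{0, 1, 3, 4, 7, 8, 10, 12, 15, 17}

10 on b → {8, 12}.
No b-transition from 0, 3, 4, 6, 7, 12, 15.
Union after reading b: {8, 12}.
Now take the lambda-closure:
From 8 via lambda: add 0, 1, 17.
From 12 via lambda: add 4.
From 4 via lambda: add 7, 15.
From 15 via lambda: add 3.
From 3 via lambda: add 10.
No new states can be added; the closed set is {0, 1, 3, 4, 7, 8, 10, 12, 15, 17}.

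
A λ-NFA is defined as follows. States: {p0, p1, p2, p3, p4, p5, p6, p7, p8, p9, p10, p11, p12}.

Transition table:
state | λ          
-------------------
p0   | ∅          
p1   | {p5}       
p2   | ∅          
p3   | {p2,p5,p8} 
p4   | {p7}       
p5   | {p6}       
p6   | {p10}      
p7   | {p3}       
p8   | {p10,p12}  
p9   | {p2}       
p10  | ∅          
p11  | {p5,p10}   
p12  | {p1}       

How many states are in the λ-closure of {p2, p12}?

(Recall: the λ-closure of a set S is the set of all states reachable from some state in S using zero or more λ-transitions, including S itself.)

6

Start with {p2, p12}.
From p12 via λ: add p1.
From p1 via λ: add p5.
From p5 via λ: add p6.
From p6 via λ: add p10.
λ-closure = {p1, p2, p5, p6, p10, p12}, which has 6 states.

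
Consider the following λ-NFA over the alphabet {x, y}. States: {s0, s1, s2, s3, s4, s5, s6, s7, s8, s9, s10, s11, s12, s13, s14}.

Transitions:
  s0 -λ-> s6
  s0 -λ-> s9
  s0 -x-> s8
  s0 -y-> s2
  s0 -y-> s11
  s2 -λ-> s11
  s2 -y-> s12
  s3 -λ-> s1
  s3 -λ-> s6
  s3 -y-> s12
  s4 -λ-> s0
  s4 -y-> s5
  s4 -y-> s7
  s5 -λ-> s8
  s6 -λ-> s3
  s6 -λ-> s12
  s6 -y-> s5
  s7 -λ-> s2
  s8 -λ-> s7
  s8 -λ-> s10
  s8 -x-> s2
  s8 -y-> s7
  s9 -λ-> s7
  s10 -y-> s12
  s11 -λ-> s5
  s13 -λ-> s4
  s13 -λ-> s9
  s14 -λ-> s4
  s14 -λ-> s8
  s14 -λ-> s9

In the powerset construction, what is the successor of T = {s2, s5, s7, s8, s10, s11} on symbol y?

{s2, s5, s7, s8, s10, s11, s12}

s2 on y → {s12}.
s8 on y → {s7}.
s10 on y → {s12}.
No y-transition from s5, s7, s11.
Union after reading y: {s7, s12}.
Now take the λ-closure:
From s7 via λ: add s2.
From s2 via λ: add s11.
From s11 via λ: add s5.
From s5 via λ: add s8.
From s8 via λ: add s10.
No new states can be added; the closed set is {s2, s5, s7, s8, s10, s11, s12}.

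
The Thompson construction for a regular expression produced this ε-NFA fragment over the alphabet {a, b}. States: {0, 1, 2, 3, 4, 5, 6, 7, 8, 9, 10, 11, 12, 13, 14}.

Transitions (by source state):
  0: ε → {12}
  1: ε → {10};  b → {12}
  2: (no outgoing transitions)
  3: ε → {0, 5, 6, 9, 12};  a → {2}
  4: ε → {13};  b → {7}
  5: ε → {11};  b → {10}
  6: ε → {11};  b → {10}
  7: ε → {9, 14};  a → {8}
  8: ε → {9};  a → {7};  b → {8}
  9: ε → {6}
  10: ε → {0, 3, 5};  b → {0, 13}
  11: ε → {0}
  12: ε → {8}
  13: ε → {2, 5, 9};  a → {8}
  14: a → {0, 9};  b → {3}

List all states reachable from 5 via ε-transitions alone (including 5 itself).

{0, 5, 6, 8, 9, 11, 12}

Start with {5}.
From 5 via ε: add 11.
From 11 via ε: add 0.
From 0 via ε: add 12.
From 12 via ε: add 8.
From 8 via ε: add 9.
From 9 via ε: add 6.
No new states can be added; the closed set is {0, 5, 6, 8, 9, 11, 12}.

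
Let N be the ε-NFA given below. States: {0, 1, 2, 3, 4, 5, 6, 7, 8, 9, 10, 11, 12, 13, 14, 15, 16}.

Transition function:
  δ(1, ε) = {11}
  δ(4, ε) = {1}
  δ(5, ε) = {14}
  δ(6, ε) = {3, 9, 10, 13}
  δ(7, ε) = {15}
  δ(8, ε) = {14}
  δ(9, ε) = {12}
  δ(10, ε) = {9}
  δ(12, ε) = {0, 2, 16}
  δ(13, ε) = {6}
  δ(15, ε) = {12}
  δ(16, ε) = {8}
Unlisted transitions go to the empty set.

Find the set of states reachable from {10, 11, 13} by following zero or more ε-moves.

{0, 2, 3, 6, 8, 9, 10, 11, 12, 13, 14, 16}

Start with {10, 11, 13}.
From 10 via ε: add 9.
From 13 via ε: add 6.
From 6 via ε: add 3.
From 9 via ε: add 12.
From 12 via ε: add 0, 2, 16.
From 16 via ε: add 8.
From 8 via ε: add 14.
No new states can be added; the closed set is {0, 2, 3, 6, 8, 9, 10, 11, 12, 13, 14, 16}.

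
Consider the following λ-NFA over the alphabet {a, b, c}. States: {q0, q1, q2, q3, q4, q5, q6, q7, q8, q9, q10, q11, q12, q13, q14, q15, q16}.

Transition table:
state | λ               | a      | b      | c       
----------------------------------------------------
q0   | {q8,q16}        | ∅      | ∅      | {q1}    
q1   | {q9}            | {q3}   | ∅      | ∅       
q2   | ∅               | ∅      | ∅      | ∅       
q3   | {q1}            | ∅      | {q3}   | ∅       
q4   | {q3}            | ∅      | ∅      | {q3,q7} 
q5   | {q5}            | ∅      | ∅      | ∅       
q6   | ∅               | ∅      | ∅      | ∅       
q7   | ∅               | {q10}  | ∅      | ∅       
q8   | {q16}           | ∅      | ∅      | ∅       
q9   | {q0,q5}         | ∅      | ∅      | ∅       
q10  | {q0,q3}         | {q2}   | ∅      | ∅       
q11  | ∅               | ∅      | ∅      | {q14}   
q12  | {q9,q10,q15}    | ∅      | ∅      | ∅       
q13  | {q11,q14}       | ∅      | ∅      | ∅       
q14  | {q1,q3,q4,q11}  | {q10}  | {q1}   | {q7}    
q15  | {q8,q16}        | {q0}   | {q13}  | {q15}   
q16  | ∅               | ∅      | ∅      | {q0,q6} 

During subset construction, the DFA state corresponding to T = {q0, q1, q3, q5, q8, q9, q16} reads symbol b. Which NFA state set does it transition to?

q3 on b → {q3}.
No b-transition from q0, q1, q5, q8, q9, q16.
Union after reading b: {q3}.
Now take the λ-closure:
From q3 via λ: add q1.
From q1 via λ: add q9.
From q9 via λ: add q0, q5.
From q0 via λ: add q8, q16.
No new states can be added; the closed set is {q0, q1, q3, q5, q8, q9, q16}.

{q0, q1, q3, q5, q8, q9, q16}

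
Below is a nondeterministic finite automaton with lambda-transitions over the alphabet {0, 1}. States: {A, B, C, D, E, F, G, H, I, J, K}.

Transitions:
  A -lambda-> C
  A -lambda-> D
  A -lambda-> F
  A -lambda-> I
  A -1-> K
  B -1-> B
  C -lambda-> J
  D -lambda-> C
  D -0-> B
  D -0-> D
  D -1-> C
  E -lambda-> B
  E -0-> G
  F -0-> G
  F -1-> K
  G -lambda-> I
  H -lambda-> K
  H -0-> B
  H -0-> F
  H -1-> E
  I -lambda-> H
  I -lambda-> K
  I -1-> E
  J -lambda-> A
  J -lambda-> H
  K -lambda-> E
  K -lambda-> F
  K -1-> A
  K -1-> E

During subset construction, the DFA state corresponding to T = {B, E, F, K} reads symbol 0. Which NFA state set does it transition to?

E on 0 → {G}.
F on 0 → {G}.
No 0-transition from B, K.
Union after reading 0: {G}.
Now take the lambda-closure:
From G via lambda: add I.
From I via lambda: add H, K.
From K via lambda: add E, F.
From E via lambda: add B.
No new states can be added; the closed set is {B, E, F, G, H, I, K}.

{B, E, F, G, H, I, K}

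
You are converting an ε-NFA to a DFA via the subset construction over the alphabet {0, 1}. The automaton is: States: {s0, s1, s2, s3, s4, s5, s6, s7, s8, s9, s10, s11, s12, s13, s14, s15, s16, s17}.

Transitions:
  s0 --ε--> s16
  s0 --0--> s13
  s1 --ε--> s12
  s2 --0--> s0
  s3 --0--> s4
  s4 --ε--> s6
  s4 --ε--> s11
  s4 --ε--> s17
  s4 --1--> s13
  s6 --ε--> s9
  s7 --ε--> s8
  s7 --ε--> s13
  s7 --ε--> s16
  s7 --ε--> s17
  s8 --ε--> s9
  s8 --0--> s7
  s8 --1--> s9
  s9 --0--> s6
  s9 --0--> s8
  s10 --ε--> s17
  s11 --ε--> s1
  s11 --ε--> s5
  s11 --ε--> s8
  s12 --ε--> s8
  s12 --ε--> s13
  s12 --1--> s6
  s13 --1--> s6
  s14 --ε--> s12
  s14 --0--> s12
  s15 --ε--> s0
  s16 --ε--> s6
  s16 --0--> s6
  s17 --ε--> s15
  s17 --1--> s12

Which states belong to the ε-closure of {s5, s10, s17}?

{s0, s5, s6, s9, s10, s15, s16, s17}

Start with {s5, s10, s17}.
From s17 via ε: add s15.
From s15 via ε: add s0.
From s0 via ε: add s16.
From s16 via ε: add s6.
From s6 via ε: add s9.
No new states can be added; the closed set is {s0, s5, s6, s9, s10, s15, s16, s17}.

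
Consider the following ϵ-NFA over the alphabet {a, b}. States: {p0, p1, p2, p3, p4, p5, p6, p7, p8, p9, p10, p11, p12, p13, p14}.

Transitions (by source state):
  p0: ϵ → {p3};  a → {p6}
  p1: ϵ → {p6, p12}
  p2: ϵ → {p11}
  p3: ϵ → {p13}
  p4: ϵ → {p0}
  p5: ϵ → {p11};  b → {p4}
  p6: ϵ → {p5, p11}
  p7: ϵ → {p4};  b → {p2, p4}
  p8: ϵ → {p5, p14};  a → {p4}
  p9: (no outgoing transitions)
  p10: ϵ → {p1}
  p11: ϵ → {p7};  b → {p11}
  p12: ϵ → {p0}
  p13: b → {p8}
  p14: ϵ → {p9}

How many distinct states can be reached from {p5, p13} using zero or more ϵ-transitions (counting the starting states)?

7

Start with {p5, p13}.
From p5 via ϵ: add p11.
From p11 via ϵ: add p7.
From p7 via ϵ: add p4.
From p4 via ϵ: add p0.
From p0 via ϵ: add p3.
ϵ-closure = {p0, p3, p4, p5, p7, p11, p13}, which has 7 states.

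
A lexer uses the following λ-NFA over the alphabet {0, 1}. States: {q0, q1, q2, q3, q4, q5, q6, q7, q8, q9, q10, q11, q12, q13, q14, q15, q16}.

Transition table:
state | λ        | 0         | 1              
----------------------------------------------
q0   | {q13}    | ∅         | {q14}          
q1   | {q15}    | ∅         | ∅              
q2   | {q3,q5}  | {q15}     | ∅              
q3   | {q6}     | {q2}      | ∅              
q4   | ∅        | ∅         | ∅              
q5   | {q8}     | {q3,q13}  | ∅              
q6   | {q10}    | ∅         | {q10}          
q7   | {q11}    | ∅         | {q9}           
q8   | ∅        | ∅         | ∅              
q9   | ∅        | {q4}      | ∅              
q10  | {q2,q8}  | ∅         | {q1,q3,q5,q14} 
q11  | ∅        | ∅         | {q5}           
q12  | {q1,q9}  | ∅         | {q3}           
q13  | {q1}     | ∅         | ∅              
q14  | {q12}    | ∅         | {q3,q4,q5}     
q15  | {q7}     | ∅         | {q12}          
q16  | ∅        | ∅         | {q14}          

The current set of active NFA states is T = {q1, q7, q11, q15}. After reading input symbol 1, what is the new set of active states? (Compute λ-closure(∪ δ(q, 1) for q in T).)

{q1, q5, q7, q8, q9, q11, q12, q15}

q7 on 1 → {q9}.
q11 on 1 → {q5}.
q15 on 1 → {q12}.
No 1-transition from q1.
Union after reading 1: {q5, q9, q12}.
Now take the λ-closure:
From q5 via λ: add q8.
From q12 via λ: add q1.
From q1 via λ: add q15.
From q15 via λ: add q7.
From q7 via λ: add q11.
No new states can be added; the closed set is {q1, q5, q7, q8, q9, q11, q12, q15}.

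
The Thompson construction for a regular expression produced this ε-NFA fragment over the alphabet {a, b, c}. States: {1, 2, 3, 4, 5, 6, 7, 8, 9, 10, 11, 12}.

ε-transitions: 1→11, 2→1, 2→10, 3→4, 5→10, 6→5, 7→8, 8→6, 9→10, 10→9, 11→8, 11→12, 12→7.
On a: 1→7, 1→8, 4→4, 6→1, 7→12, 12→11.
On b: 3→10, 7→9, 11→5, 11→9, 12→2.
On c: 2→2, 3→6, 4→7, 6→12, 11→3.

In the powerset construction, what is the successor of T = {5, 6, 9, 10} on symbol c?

{5, 6, 7, 8, 9, 10, 12}

6 on c → {12}.
No c-transition from 5, 9, 10.
Union after reading c: {12}.
Now take the ε-closure:
From 12 via ε: add 7.
From 7 via ε: add 8.
From 8 via ε: add 6.
From 6 via ε: add 5.
From 5 via ε: add 10.
From 10 via ε: add 9.
No new states can be added; the closed set is {5, 6, 7, 8, 9, 10, 12}.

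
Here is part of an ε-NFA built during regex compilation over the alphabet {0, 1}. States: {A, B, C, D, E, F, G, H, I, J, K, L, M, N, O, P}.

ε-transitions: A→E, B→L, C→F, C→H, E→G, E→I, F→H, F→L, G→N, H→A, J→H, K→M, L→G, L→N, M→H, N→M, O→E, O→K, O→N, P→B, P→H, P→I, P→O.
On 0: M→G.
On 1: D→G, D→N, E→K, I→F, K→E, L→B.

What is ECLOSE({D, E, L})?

Start with {D, E, L}.
From E via ε: add G, I.
From L via ε: add N.
From N via ε: add M.
From M via ε: add H.
From H via ε: add A.
No new states can be added; the closed set is {A, D, E, G, H, I, L, M, N}.

{A, D, E, G, H, I, L, M, N}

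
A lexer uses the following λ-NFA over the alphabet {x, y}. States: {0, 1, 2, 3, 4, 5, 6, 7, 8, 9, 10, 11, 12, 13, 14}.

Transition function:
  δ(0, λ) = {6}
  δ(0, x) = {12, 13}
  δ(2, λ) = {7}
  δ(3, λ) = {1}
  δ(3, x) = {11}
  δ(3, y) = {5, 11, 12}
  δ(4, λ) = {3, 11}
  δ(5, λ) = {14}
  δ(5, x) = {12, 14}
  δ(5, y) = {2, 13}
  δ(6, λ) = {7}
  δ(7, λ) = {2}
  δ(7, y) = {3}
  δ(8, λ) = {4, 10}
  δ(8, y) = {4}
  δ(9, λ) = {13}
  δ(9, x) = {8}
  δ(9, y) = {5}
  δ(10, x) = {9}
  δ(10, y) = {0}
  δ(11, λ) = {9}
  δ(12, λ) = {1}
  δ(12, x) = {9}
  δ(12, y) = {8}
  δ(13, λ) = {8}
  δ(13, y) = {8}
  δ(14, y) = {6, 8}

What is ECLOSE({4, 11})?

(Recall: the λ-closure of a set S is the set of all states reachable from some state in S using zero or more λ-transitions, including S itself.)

Start with {4, 11}.
From 4 via λ: add 3.
From 11 via λ: add 9.
From 3 via λ: add 1.
From 9 via λ: add 13.
From 13 via λ: add 8.
From 8 via λ: add 10.
No new states can be added; the closed set is {1, 3, 4, 8, 9, 10, 11, 13}.

{1, 3, 4, 8, 9, 10, 11, 13}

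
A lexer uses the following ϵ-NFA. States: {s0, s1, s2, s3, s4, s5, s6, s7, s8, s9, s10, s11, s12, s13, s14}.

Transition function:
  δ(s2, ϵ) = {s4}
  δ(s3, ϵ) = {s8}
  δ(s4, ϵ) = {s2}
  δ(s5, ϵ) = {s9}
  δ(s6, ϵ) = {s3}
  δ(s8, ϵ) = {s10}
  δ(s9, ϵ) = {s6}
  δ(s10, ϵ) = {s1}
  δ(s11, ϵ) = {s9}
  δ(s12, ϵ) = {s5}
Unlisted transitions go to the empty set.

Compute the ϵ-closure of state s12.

{s1, s3, s5, s6, s8, s9, s10, s12}

Start with {s12}.
From s12 via ϵ: add s5.
From s5 via ϵ: add s9.
From s9 via ϵ: add s6.
From s6 via ϵ: add s3.
From s3 via ϵ: add s8.
From s8 via ϵ: add s10.
From s10 via ϵ: add s1.
No new states can be added; the closed set is {s1, s3, s5, s6, s8, s9, s10, s12}.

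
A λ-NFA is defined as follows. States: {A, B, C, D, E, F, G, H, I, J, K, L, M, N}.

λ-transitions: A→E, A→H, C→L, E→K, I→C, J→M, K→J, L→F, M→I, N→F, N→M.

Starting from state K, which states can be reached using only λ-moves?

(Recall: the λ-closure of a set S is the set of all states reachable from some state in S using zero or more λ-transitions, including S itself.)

Start with {K}.
From K via λ: add J.
From J via λ: add M.
From M via λ: add I.
From I via λ: add C.
From C via λ: add L.
From L via λ: add F.
No new states can be added; the closed set is {C, F, I, J, K, L, M}.

{C, F, I, J, K, L, M}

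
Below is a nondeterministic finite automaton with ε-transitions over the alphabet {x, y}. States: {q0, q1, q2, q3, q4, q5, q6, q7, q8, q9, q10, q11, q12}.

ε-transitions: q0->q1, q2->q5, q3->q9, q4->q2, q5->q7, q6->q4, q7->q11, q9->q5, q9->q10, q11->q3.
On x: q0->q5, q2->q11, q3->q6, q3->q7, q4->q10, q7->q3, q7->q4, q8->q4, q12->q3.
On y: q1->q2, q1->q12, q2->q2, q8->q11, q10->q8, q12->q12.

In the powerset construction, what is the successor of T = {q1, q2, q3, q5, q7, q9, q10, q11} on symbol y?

q1 on y → {q2, q12}.
q2 on y → {q2}.
q10 on y → {q8}.
No y-transition from q3, q5, q7, q9, q11.
Union after reading y: {q2, q8, q12}.
Now take the ε-closure:
From q2 via ε: add q5.
From q5 via ε: add q7.
From q7 via ε: add q11.
From q11 via ε: add q3.
From q3 via ε: add q9.
From q9 via ε: add q10.
No new states can be added; the closed set is {q2, q3, q5, q7, q8, q9, q10, q11, q12}.

{q2, q3, q5, q7, q8, q9, q10, q11, q12}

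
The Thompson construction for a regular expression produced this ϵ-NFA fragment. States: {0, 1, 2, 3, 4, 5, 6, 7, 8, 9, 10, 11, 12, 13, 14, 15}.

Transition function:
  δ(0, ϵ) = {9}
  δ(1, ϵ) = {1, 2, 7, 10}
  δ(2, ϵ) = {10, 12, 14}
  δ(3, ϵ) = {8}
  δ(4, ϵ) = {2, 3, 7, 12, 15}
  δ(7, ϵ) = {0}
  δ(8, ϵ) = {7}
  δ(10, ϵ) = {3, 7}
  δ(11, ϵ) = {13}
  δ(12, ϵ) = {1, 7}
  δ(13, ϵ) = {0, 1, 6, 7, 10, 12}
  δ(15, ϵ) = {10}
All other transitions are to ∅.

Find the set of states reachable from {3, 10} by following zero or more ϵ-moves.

{0, 3, 7, 8, 9, 10}

Start with {3, 10}.
From 3 via ϵ: add 8.
From 10 via ϵ: add 7.
From 7 via ϵ: add 0.
From 0 via ϵ: add 9.
No new states can be added; the closed set is {0, 3, 7, 8, 9, 10}.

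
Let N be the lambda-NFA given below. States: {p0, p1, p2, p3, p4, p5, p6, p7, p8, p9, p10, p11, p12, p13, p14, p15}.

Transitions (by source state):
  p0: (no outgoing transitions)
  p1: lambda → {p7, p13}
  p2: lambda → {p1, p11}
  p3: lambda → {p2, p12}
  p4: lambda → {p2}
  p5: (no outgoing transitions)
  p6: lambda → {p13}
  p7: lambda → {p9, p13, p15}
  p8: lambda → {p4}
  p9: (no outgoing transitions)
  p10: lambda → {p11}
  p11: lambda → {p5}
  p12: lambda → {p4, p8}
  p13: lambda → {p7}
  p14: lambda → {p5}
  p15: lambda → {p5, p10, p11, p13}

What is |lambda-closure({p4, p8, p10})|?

11

Start with {p4, p8, p10}.
From p4 via lambda: add p2.
From p10 via lambda: add p11.
From p2 via lambda: add p1.
From p11 via lambda: add p5.
From p1 via lambda: add p7, p13.
From p7 via lambda: add p9, p15.
lambda-closure = {p1, p2, p4, p5, p7, p8, p9, p10, p11, p13, p15}, which has 11 states.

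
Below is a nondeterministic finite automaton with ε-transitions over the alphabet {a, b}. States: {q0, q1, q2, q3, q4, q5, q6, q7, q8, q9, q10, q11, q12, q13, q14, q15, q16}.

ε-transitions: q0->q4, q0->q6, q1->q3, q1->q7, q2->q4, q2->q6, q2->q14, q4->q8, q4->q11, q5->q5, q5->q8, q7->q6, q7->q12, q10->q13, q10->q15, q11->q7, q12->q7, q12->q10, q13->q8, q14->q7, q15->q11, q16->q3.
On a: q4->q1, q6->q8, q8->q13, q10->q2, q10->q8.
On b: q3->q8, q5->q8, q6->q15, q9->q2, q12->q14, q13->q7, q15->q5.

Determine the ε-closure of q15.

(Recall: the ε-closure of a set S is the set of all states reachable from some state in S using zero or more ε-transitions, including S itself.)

Start with {q15}.
From q15 via ε: add q11.
From q11 via ε: add q7.
From q7 via ε: add q6, q12.
From q12 via ε: add q10.
From q10 via ε: add q13.
From q13 via ε: add q8.
No new states can be added; the closed set is {q6, q7, q8, q10, q11, q12, q13, q15}.

{q6, q7, q8, q10, q11, q12, q13, q15}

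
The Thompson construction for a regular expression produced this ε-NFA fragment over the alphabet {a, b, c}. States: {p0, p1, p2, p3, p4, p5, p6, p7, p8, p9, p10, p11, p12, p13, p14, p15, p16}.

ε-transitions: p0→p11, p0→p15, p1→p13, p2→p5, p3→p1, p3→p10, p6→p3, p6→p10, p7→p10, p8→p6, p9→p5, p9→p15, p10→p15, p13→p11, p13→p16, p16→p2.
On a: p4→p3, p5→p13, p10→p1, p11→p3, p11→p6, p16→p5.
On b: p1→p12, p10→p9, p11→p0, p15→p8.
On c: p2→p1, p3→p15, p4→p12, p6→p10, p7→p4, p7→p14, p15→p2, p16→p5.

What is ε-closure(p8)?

Start with {p8}.
From p8 via ε: add p6.
From p6 via ε: add p3, p10.
From p3 via ε: add p1.
From p10 via ε: add p15.
From p1 via ε: add p13.
From p13 via ε: add p11, p16.
From p16 via ε: add p2.
From p2 via ε: add p5.
No new states can be added; the closed set is {p1, p2, p3, p5, p6, p8, p10, p11, p13, p15, p16}.

{p1, p2, p3, p5, p6, p8, p10, p11, p13, p15, p16}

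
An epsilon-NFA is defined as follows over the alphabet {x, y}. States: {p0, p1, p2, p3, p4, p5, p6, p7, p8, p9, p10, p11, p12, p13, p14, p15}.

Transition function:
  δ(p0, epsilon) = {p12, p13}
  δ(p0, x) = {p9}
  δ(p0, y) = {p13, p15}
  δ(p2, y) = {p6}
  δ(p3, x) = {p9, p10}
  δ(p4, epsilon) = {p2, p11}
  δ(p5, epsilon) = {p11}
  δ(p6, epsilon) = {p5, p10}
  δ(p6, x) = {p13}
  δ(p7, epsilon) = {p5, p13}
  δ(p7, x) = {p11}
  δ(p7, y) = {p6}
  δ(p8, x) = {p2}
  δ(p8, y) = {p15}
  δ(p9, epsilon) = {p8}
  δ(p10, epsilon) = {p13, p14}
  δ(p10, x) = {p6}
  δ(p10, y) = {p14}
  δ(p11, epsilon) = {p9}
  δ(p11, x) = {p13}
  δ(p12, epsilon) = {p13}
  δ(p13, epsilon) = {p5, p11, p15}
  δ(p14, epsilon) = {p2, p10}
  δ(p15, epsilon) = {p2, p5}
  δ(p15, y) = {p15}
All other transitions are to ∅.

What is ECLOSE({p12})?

Start with {p12}.
From p12 via epsilon: add p13.
From p13 via epsilon: add p5, p11, p15.
From p11 via epsilon: add p9.
From p15 via epsilon: add p2.
From p9 via epsilon: add p8.
No new states can be added; the closed set is {p2, p5, p8, p9, p11, p12, p13, p15}.

{p2, p5, p8, p9, p11, p12, p13, p15}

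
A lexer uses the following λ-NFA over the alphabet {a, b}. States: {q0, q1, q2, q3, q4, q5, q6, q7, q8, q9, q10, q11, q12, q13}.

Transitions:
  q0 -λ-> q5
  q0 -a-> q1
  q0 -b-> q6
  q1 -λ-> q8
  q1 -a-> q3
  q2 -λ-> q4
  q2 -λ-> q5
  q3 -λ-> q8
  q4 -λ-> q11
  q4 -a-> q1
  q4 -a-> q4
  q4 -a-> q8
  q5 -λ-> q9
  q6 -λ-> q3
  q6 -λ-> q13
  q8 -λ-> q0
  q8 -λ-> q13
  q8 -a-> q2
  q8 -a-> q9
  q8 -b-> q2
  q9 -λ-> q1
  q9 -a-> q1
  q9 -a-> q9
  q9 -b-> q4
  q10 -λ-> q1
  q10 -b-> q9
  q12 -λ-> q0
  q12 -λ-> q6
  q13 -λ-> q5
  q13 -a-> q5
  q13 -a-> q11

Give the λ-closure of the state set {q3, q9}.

Start with {q3, q9}.
From q3 via λ: add q8.
From q9 via λ: add q1.
From q8 via λ: add q0, q13.
From q0 via λ: add q5.
No new states can be added; the closed set is {q0, q1, q3, q5, q8, q9, q13}.

{q0, q1, q3, q5, q8, q9, q13}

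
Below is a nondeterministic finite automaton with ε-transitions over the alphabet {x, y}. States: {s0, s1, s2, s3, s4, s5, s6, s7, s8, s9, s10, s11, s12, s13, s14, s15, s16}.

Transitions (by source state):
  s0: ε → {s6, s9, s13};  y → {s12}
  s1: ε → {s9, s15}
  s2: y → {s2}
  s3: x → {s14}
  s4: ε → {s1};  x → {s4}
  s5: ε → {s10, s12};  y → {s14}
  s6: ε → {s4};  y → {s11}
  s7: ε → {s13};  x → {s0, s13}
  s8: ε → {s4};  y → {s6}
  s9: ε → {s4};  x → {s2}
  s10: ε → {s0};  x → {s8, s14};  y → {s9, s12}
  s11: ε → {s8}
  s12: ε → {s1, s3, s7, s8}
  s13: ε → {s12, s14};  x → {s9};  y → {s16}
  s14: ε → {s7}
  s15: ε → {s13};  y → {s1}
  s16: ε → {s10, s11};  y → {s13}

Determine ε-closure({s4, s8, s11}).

{s1, s3, s4, s7, s8, s9, s11, s12, s13, s14, s15}

Start with {s4, s8, s11}.
From s4 via ε: add s1.
From s1 via ε: add s9, s15.
From s15 via ε: add s13.
From s13 via ε: add s12, s14.
From s12 via ε: add s3, s7.
No new states can be added; the closed set is {s1, s3, s4, s7, s8, s9, s11, s12, s13, s14, s15}.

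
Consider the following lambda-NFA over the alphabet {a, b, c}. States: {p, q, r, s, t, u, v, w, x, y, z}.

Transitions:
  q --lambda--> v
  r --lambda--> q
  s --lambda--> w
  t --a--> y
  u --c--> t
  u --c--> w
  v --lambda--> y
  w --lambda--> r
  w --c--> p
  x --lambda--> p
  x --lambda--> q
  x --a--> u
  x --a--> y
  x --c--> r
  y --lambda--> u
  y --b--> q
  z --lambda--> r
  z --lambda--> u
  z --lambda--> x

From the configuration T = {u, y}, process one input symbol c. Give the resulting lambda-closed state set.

{q, r, t, u, v, w, y}

u on c → {t, w}.
No c-transition from y.
Union after reading c: {t, w}.
Now take the lambda-closure:
From w via lambda: add r.
From r via lambda: add q.
From q via lambda: add v.
From v via lambda: add y.
From y via lambda: add u.
No new states can be added; the closed set is {q, r, t, u, v, w, y}.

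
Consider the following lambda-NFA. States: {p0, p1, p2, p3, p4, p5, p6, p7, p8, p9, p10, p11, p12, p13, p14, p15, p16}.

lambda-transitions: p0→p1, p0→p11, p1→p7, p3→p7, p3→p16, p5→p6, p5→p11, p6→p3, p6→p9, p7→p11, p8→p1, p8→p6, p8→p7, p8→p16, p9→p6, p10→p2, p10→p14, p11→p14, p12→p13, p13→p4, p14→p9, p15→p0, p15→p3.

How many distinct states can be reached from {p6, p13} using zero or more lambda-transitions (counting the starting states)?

Start with {p6, p13}.
From p6 via lambda: add p3, p9.
From p13 via lambda: add p4.
From p3 via lambda: add p7, p16.
From p7 via lambda: add p11.
From p11 via lambda: add p14.
lambda-closure = {p3, p4, p6, p7, p9, p11, p13, p14, p16}, which has 9 states.

9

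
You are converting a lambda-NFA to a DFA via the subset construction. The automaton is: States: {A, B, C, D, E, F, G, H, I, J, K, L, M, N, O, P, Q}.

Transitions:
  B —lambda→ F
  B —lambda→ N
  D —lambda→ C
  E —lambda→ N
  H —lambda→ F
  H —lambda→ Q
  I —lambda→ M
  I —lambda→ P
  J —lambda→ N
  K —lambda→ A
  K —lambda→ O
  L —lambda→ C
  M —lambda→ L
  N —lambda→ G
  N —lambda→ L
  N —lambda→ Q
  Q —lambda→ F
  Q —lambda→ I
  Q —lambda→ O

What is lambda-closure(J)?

Start with {J}.
From J via lambda: add N.
From N via lambda: add G, L, Q.
From L via lambda: add C.
From Q via lambda: add F, I, O.
From I via lambda: add M, P.
No new states can be added; the closed set is {C, F, G, I, J, L, M, N, O, P, Q}.

{C, F, G, I, J, L, M, N, O, P, Q}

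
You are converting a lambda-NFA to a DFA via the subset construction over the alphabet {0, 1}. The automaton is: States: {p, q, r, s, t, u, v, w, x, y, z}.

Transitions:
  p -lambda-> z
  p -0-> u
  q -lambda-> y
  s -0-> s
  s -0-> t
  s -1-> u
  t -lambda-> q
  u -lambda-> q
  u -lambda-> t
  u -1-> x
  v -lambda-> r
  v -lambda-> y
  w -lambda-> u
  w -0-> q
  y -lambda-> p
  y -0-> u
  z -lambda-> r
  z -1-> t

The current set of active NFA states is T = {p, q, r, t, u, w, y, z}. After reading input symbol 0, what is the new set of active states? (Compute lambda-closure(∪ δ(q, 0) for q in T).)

p on 0 → {u}.
w on 0 → {q}.
y on 0 → {u}.
No 0-transition from q, r, t, u, z.
Union after reading 0: {q, u}.
Now take the lambda-closure:
From q via lambda: add y.
From u via lambda: add t.
From y via lambda: add p.
From p via lambda: add z.
From z via lambda: add r.
No new states can be added; the closed set is {p, q, r, t, u, y, z}.

{p, q, r, t, u, y, z}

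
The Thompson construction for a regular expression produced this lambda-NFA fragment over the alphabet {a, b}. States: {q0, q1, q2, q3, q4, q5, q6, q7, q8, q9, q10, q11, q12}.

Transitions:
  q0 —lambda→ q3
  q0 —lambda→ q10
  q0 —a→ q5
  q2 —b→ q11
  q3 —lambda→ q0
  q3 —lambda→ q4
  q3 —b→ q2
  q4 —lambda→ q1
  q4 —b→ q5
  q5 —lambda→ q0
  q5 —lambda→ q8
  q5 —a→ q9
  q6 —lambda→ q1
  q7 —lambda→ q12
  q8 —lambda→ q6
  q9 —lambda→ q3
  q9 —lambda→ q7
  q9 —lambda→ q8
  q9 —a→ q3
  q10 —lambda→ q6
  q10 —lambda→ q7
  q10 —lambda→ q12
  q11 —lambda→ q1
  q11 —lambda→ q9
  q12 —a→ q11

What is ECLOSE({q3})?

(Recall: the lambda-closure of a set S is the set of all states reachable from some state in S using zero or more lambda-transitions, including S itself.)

Start with {q3}.
From q3 via lambda: add q0, q4.
From q0 via lambda: add q10.
From q4 via lambda: add q1.
From q10 via lambda: add q6, q7, q12.
No new states can be added; the closed set is {q0, q1, q3, q4, q6, q7, q10, q12}.

{q0, q1, q3, q4, q6, q7, q10, q12}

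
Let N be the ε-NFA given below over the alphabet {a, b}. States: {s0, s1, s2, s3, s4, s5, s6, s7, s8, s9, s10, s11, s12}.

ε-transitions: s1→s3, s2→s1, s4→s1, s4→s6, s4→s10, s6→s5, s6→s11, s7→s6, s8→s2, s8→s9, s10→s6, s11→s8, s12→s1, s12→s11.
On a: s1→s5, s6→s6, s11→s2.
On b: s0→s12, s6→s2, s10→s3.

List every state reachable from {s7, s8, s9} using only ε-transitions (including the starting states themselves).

Start with {s7, s8, s9}.
From s7 via ε: add s6.
From s8 via ε: add s2.
From s2 via ε: add s1.
From s6 via ε: add s5, s11.
From s1 via ε: add s3.
No new states can be added; the closed set is {s1, s2, s3, s5, s6, s7, s8, s9, s11}.

{s1, s2, s3, s5, s6, s7, s8, s9, s11}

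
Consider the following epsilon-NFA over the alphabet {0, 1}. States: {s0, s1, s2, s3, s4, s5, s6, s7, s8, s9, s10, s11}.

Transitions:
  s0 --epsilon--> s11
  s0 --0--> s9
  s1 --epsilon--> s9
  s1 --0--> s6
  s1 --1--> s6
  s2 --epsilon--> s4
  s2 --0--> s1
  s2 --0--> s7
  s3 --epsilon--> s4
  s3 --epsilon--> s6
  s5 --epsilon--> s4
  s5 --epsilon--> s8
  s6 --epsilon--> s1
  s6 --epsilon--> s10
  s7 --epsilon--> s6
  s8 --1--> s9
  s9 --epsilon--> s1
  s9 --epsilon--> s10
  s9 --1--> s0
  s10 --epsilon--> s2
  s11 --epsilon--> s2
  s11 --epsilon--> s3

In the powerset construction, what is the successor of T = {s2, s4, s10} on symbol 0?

{s1, s2, s4, s6, s7, s9, s10}

s2 on 0 → {s1, s7}.
No 0-transition from s4, s10.
Union after reading 0: {s1, s7}.
Now take the epsilon-closure:
From s1 via epsilon: add s9.
From s7 via epsilon: add s6.
From s6 via epsilon: add s10.
From s10 via epsilon: add s2.
From s2 via epsilon: add s4.
No new states can be added; the closed set is {s1, s2, s4, s6, s7, s9, s10}.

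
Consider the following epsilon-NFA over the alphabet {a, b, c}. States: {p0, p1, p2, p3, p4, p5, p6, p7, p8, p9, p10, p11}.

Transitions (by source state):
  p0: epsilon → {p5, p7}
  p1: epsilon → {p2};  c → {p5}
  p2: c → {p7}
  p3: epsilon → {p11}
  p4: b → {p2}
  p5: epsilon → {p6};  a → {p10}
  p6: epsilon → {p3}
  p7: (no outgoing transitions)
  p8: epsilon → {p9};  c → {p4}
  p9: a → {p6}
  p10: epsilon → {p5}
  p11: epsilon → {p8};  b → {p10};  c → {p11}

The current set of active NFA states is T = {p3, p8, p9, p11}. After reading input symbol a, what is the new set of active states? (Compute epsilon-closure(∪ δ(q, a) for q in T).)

{p3, p6, p8, p9, p11}

p9 on a → {p6}.
No a-transition from p3, p8, p11.
Union after reading a: {p6}.
Now take the epsilon-closure:
From p6 via epsilon: add p3.
From p3 via epsilon: add p11.
From p11 via epsilon: add p8.
From p8 via epsilon: add p9.
No new states can be added; the closed set is {p3, p6, p8, p9, p11}.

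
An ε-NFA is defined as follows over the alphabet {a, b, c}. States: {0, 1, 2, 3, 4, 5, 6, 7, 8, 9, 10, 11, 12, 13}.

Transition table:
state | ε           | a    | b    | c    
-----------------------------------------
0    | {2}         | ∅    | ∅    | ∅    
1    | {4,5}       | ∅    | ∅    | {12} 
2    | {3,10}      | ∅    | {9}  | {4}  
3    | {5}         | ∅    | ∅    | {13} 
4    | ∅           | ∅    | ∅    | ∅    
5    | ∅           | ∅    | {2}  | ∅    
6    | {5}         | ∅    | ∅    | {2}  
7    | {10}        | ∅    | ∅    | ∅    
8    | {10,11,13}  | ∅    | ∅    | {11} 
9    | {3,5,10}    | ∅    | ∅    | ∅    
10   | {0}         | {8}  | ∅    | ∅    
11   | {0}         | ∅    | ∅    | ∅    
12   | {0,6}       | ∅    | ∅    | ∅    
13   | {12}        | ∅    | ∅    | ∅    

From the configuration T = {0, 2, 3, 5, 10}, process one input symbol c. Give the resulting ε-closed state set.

2 on c → {4}.
3 on c → {13}.
No c-transition from 0, 5, 10.
Union after reading c: {4, 13}.
Now take the ε-closure:
From 13 via ε: add 12.
From 12 via ε: add 0, 6.
From 0 via ε: add 2.
From 6 via ε: add 5.
From 2 via ε: add 3, 10.
No new states can be added; the closed set is {0, 2, 3, 4, 5, 6, 10, 12, 13}.

{0, 2, 3, 4, 5, 6, 10, 12, 13}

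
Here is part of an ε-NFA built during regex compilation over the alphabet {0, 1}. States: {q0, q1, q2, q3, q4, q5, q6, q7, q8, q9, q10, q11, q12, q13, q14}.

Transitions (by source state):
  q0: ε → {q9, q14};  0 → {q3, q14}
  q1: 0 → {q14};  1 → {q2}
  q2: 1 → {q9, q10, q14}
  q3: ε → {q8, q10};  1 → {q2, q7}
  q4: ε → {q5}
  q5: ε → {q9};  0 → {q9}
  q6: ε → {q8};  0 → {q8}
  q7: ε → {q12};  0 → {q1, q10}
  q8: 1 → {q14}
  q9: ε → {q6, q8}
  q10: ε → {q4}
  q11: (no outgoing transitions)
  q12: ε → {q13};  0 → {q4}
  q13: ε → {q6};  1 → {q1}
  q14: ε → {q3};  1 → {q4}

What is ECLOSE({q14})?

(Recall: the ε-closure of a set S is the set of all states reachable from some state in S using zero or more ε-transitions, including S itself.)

Start with {q14}.
From q14 via ε: add q3.
From q3 via ε: add q8, q10.
From q10 via ε: add q4.
From q4 via ε: add q5.
From q5 via ε: add q9.
From q9 via ε: add q6.
No new states can be added; the closed set is {q3, q4, q5, q6, q8, q9, q10, q14}.

{q3, q4, q5, q6, q8, q9, q10, q14}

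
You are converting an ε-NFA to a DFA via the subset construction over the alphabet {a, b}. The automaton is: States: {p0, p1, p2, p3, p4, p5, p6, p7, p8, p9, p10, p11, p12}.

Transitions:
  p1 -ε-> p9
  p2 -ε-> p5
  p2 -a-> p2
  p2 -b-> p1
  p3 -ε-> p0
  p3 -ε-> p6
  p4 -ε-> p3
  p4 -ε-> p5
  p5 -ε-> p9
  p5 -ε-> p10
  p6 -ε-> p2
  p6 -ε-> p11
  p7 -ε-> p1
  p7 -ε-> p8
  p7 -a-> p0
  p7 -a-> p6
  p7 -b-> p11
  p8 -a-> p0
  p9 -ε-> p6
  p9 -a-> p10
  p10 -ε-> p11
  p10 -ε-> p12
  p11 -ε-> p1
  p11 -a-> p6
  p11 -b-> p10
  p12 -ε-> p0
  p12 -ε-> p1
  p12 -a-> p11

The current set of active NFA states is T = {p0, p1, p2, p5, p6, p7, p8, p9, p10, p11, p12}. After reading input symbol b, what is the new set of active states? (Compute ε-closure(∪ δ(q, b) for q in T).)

{p0, p1, p2, p5, p6, p9, p10, p11, p12}

p2 on b → {p1}.
p7 on b → {p11}.
p11 on b → {p10}.
No b-transition from p0, p1, p5, p6, p8, p9, p10, p12.
Union after reading b: {p1, p10, p11}.
Now take the ε-closure:
From p1 via ε: add p9.
From p10 via ε: add p12.
From p9 via ε: add p6.
From p12 via ε: add p0.
From p6 via ε: add p2.
From p2 via ε: add p5.
No new states can be added; the closed set is {p0, p1, p2, p5, p6, p9, p10, p11, p12}.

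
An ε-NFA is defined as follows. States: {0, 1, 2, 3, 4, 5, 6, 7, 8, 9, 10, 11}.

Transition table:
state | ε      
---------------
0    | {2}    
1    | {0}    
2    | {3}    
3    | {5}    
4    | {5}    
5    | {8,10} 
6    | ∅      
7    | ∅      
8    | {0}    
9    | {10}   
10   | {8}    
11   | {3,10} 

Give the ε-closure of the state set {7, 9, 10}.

Start with {7, 9, 10}.
From 10 via ε: add 8.
From 8 via ε: add 0.
From 0 via ε: add 2.
From 2 via ε: add 3.
From 3 via ε: add 5.
No new states can be added; the closed set is {0, 2, 3, 5, 7, 8, 9, 10}.

{0, 2, 3, 5, 7, 8, 9, 10}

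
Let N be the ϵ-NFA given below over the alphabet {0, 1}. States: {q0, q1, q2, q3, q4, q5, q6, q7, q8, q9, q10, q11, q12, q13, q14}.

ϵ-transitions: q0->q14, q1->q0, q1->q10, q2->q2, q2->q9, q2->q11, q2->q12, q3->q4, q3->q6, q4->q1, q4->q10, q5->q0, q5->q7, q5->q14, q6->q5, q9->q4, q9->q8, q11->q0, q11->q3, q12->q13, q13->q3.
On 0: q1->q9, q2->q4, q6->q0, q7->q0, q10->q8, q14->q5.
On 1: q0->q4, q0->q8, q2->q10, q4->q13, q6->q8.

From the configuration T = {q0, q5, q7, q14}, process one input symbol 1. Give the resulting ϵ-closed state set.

q0 on 1 → {q4, q8}.
No 1-transition from q5, q7, q14.
Union after reading 1: {q4, q8}.
Now take the ϵ-closure:
From q4 via ϵ: add q1, q10.
From q1 via ϵ: add q0.
From q0 via ϵ: add q14.
No new states can be added; the closed set is {q0, q1, q4, q8, q10, q14}.

{q0, q1, q4, q8, q10, q14}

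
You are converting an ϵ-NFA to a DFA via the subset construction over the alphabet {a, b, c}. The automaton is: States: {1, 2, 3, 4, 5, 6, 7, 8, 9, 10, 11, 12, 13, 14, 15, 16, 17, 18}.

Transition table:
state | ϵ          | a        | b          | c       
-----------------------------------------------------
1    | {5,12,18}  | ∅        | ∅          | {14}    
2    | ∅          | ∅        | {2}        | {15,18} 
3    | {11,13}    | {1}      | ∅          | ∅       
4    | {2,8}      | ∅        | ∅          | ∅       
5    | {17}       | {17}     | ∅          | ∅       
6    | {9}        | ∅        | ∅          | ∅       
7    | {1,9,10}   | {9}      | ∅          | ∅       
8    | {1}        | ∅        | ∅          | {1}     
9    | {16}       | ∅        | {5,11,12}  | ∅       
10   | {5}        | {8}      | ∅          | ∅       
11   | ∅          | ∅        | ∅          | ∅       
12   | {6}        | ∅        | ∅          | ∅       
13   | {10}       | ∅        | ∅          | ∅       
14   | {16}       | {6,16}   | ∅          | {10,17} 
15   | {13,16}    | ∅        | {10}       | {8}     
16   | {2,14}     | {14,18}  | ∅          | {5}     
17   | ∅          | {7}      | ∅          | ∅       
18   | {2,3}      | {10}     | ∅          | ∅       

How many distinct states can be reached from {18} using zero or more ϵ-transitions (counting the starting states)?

Start with {18}.
From 18 via ϵ: add 2, 3.
From 3 via ϵ: add 11, 13.
From 13 via ϵ: add 10.
From 10 via ϵ: add 5.
From 5 via ϵ: add 17.
ϵ-closure = {2, 3, 5, 10, 11, 13, 17, 18}, which has 8 states.

8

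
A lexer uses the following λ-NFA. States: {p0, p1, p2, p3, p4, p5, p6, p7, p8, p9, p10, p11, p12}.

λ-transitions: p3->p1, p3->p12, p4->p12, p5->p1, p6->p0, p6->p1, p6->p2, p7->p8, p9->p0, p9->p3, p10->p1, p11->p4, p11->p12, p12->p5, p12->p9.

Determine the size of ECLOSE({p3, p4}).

Start with {p3, p4}.
From p3 via λ: add p1, p12.
From p12 via λ: add p5, p9.
From p9 via λ: add p0.
λ-closure = {p0, p1, p3, p4, p5, p9, p12}, which has 7 states.

7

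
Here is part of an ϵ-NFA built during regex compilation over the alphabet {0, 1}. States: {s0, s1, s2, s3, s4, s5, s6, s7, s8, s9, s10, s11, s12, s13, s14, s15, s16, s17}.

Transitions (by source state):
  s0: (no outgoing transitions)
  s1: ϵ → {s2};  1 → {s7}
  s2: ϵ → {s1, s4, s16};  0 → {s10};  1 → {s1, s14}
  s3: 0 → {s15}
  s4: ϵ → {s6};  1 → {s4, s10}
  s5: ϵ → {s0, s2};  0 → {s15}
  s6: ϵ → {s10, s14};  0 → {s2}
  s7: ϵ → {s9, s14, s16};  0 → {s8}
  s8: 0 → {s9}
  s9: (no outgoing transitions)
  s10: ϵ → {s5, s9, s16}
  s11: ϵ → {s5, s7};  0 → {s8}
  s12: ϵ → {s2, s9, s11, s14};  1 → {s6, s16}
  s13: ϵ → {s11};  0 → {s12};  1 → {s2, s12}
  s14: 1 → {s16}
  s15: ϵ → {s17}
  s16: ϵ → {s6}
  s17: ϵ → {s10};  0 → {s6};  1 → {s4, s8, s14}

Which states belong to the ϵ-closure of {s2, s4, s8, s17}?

Start with {s2, s4, s8, s17}.
From s2 via ϵ: add s1, s16.
From s4 via ϵ: add s6.
From s17 via ϵ: add s10.
From s6 via ϵ: add s14.
From s10 via ϵ: add s5, s9.
From s5 via ϵ: add s0.
No new states can be added; the closed set is {s0, s1, s2, s4, s5, s6, s8, s9, s10, s14, s16, s17}.

{s0, s1, s2, s4, s5, s6, s8, s9, s10, s14, s16, s17}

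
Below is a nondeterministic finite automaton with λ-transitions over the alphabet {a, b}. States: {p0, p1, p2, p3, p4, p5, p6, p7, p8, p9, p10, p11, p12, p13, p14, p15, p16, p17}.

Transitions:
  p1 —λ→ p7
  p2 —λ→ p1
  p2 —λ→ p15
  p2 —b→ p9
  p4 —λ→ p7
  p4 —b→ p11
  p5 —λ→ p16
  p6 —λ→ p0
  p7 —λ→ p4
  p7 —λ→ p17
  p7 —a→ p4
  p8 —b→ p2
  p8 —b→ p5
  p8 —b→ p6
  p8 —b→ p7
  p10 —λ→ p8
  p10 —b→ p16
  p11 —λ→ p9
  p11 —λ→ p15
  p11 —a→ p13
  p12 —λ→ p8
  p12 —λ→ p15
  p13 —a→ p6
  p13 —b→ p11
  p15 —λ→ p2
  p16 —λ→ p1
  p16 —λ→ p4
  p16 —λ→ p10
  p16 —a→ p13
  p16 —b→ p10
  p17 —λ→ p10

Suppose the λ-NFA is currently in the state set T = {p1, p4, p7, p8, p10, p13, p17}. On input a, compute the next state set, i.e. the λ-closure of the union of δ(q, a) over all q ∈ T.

p7 on a → {p4}.
p13 on a → {p6}.
No a-transition from p1, p4, p8, p10, p17.
Union after reading a: {p4, p6}.
Now take the λ-closure:
From p4 via λ: add p7.
From p6 via λ: add p0.
From p7 via λ: add p17.
From p17 via λ: add p10.
From p10 via λ: add p8.
No new states can be added; the closed set is {p0, p4, p6, p7, p8, p10, p17}.

{p0, p4, p6, p7, p8, p10, p17}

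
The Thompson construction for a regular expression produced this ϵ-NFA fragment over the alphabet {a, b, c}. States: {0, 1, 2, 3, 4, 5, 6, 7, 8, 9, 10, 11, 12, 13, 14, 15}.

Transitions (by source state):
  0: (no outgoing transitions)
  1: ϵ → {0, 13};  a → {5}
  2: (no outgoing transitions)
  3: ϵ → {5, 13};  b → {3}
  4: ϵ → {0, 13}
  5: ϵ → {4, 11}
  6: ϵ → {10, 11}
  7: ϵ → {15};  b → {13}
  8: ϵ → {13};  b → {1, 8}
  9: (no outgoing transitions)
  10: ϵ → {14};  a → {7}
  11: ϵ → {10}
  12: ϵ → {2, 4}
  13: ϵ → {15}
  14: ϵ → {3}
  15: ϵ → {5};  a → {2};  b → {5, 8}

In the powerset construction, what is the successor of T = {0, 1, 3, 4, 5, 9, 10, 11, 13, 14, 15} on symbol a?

1 on a → {5}.
10 on a → {7}.
15 on a → {2}.
No a-transition from 0, 3, 4, 5, 9, 11, 13, 14.
Union after reading a: {2, 5, 7}.
Now take the ϵ-closure:
From 5 via ϵ: add 4, 11.
From 7 via ϵ: add 15.
From 4 via ϵ: add 0, 13.
From 11 via ϵ: add 10.
From 10 via ϵ: add 14.
From 14 via ϵ: add 3.
No new states can be added; the closed set is {0, 2, 3, 4, 5, 7, 10, 11, 13, 14, 15}.

{0, 2, 3, 4, 5, 7, 10, 11, 13, 14, 15}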